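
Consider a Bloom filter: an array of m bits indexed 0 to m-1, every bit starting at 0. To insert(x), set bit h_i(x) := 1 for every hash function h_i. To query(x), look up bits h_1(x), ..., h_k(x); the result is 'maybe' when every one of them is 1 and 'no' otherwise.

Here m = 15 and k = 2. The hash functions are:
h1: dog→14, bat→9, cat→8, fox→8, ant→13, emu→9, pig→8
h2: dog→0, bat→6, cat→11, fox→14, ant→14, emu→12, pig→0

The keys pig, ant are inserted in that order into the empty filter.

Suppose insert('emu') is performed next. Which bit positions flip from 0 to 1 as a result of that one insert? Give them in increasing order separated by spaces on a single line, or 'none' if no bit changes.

Start: bits=000000000000000
After insert 'pig': sets bits 0 8 -> bits=100000001000000
After insert 'ant': sets bits 13 14 -> bits=100000001000011
insert 'emu' would touch bits 9 12; currently bit9=0, bit12=0
Bits that are 0 among those (would change 0->1): 9 12

Answer: 9 12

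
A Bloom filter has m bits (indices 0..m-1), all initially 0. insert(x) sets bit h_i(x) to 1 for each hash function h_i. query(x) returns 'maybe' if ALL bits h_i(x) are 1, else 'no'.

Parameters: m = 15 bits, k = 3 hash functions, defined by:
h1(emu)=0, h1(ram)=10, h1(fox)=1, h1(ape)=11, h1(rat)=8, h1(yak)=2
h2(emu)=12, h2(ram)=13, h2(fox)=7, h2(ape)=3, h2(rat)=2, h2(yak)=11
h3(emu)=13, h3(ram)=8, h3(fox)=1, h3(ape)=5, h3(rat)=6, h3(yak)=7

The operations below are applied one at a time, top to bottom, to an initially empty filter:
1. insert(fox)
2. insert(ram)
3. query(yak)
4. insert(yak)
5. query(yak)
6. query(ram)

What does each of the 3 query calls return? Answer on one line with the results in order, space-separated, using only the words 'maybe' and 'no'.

Answer: no maybe maybe

Derivation:
Start: bits=000000000000000
Op 1: insert fox -> sets bits 1 7 -> bits=010000010000000
Op 2: insert ram -> sets bits 8 10 13 -> bits=010000011010010
Op 3: query yak -> checks bit2=0, bit7=1, bit11=0 (has a 0) -> no
Op 4: insert yak -> sets bits 2 7 11 -> bits=011000011011010
Op 5: query yak -> checks bit2=1, bit7=1, bit11=1 (all 1) -> maybe
Op 6: query ram -> checks bit8=1, bit10=1, bit13=1 (all 1) -> maybe
Query results in order: no maybe maybe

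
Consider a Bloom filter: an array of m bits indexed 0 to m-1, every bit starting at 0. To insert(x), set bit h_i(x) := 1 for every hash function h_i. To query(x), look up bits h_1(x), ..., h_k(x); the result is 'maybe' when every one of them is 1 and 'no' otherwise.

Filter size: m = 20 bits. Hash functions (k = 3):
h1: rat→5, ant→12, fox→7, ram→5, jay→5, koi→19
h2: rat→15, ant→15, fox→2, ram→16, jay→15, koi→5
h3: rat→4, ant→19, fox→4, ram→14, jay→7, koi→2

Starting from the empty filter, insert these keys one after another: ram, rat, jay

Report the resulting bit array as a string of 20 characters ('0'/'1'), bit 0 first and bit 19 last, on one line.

Start: bits=00000000000000000000
After insert 'ram': sets bits 5 14 16 -> bits=00000100000000101000
After insert 'rat': sets bits 4 5 15 -> bits=00001100000000111000
After insert 'jay': sets bits 5 7 15 -> bits=00001101000000111000

Answer: 00001101000000111000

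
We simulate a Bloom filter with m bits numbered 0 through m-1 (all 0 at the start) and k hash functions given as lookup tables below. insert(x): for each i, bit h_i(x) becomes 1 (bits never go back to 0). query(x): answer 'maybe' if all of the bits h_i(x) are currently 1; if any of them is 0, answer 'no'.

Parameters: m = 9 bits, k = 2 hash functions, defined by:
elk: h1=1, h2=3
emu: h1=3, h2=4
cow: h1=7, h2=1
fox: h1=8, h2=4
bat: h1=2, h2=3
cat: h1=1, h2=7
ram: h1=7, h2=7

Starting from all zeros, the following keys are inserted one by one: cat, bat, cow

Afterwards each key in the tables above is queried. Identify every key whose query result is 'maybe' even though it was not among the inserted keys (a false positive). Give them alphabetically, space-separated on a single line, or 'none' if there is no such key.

Start: bits=000000000
After insert 'cat': sets bits 1 7 -> bits=010000010
After insert 'bat': sets bits 2 3 -> bits=011100010
After insert 'cow': sets bits 1 7 -> bits=011100010
Not inserted: elk emu fox ram — query each against bits=011100010:
query elk: checks bit1=1, bit3=1 (all 1) -> maybe => FALSE POSITIVE
query emu: checks bit3=1, bit4=0 (has a 0) -> no => not a false positive
query fox: checks bit4=0, bit8=0 (has a 0) -> no => not a false positive
query ram: checks bit7=1 (all 1) -> maybe => FALSE POSITIVE
False positives (alphabetical): elk ram

Answer: elk ram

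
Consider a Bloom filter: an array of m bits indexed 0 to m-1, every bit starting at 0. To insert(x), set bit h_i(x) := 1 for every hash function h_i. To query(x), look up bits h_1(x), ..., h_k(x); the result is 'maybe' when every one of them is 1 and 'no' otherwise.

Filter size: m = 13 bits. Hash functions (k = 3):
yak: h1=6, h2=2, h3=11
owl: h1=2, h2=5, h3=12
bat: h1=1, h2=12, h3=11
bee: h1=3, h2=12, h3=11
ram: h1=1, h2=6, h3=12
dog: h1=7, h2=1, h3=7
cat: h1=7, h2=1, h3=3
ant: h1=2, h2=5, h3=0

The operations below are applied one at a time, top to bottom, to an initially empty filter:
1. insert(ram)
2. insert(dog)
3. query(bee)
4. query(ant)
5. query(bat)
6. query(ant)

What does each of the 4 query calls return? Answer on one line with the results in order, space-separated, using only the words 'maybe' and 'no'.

Start: bits=0000000000000
Op 1: insert ram -> sets bits 1 6 12 -> bits=0100001000001
Op 2: insert dog -> sets bits 1 7 -> bits=0100001100001
Op 3: query bee -> checks bit3=0, bit11=0, bit12=1 (has a 0) -> no
Op 4: query ant -> checks bit0=0, bit2=0, bit5=0 (has a 0) -> no
Op 5: query bat -> checks bit1=1, bit11=0, bit12=1 (has a 0) -> no
Op 6: query ant -> checks bit0=0, bit2=0, bit5=0 (has a 0) -> no
Query results in order: no no no no

Answer: no no no no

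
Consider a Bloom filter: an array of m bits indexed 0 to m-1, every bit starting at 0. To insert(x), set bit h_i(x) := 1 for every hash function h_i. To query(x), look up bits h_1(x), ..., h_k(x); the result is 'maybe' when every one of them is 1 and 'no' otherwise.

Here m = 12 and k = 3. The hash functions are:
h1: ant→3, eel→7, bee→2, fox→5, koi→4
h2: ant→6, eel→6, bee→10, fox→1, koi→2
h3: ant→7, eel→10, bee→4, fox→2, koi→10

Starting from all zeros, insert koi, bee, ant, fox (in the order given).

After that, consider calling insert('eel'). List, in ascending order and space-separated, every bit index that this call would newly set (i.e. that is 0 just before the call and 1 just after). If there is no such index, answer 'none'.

Start: bits=000000000000
After insert 'koi': sets bits 2 4 10 -> bits=001010000010
After insert 'bee': sets bits 2 4 10 -> bits=001010000010
After insert 'ant': sets bits 3 6 7 -> bits=001110110010
After insert 'fox': sets bits 1 2 5 -> bits=011111110010
insert 'eel' would touch bits 6 7 10; currently bit6=1, bit7=1, bit10=1
Bits that are 0 among those (would change 0->1): none

Answer: none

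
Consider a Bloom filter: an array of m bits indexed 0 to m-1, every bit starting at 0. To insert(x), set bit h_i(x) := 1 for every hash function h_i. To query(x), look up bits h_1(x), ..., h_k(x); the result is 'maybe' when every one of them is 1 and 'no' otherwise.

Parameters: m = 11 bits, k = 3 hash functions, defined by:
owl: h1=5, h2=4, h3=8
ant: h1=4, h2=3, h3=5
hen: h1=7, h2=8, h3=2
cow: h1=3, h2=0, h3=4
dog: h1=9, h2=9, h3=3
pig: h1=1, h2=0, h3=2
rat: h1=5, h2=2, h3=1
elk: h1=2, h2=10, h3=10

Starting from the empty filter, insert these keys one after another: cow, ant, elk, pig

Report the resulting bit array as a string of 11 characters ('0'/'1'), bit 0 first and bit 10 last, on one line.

Start: bits=00000000000
After insert 'cow': sets bits 0 3 4 -> bits=10011000000
After insert 'ant': sets bits 3 4 5 -> bits=10011100000
After insert 'elk': sets bits 2 10 -> bits=10111100001
After insert 'pig': sets bits 0 1 2 -> bits=11111100001

Answer: 11111100001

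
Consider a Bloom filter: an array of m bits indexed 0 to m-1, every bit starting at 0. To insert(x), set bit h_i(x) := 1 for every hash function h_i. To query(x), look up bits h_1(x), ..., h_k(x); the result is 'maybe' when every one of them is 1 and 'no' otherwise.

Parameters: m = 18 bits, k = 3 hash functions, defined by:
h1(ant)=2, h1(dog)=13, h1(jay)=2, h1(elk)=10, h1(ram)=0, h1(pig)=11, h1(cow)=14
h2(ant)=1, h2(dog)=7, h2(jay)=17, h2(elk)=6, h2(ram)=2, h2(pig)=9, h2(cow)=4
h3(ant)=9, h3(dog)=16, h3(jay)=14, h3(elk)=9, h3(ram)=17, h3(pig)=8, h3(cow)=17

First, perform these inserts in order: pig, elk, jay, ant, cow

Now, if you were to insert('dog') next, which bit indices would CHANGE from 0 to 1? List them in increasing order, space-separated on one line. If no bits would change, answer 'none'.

Answer: 7 13 16

Derivation:
Start: bits=000000000000000000
After insert 'pig': sets bits 8 9 11 -> bits=000000001101000000
After insert 'elk': sets bits 6 9 10 -> bits=000000101111000000
After insert 'jay': sets bits 2 14 17 -> bits=001000101111001001
After insert 'ant': sets bits 1 2 9 -> bits=011000101111001001
After insert 'cow': sets bits 4 14 17 -> bits=011010101111001001
insert 'dog' would touch bits 7 13 16; currently bit7=0, bit13=0, bit16=0
Bits that are 0 among those (would change 0->1): 7 13 16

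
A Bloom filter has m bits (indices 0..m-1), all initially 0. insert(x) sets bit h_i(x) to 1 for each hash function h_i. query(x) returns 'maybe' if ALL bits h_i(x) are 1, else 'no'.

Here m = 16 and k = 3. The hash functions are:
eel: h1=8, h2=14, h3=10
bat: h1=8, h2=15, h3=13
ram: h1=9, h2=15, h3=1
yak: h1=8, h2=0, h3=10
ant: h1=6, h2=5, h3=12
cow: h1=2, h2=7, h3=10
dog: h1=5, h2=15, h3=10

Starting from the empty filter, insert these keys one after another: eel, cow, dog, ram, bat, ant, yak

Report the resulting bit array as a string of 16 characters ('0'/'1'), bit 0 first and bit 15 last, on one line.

Start: bits=0000000000000000
After insert 'eel': sets bits 8 10 14 -> bits=0000000010100010
After insert 'cow': sets bits 2 7 10 -> bits=0010000110100010
After insert 'dog': sets bits 5 10 15 -> bits=0010010110100011
After insert 'ram': sets bits 1 9 15 -> bits=0110010111100011
After insert 'bat': sets bits 8 13 15 -> bits=0110010111100111
After insert 'ant': sets bits 5 6 12 -> bits=0110011111101111
After insert 'yak': sets bits 0 8 10 -> bits=1110011111101111

Answer: 1110011111101111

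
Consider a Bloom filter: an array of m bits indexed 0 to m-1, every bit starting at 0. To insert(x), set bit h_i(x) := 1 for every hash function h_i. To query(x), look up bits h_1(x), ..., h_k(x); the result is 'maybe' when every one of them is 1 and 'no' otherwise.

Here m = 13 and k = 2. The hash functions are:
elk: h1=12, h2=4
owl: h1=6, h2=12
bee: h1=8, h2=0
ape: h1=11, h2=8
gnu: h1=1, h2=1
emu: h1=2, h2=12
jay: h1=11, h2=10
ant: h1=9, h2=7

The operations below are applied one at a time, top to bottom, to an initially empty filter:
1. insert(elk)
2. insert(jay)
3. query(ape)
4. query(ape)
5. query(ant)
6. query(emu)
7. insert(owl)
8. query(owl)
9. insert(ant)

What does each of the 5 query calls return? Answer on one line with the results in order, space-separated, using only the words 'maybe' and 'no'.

Answer: no no no no maybe

Derivation:
Start: bits=0000000000000
Op 1: insert elk -> sets bits 4 12 -> bits=0000100000001
Op 2: insert jay -> sets bits 10 11 -> bits=0000100000111
Op 3: query ape -> checks bit8=0, bit11=1 (has a 0) -> no
Op 4: query ape -> checks bit8=0, bit11=1 (has a 0) -> no
Op 5: query ant -> checks bit7=0, bit9=0 (has a 0) -> no
Op 6: query emu -> checks bit2=0, bit12=1 (has a 0) -> no
Op 7: insert owl -> sets bits 6 12 -> bits=0000101000111
Op 8: query owl -> checks bit6=1, bit12=1 (all 1) -> maybe
Op 9: insert ant -> sets bits 7 9 -> bits=0000101101111
Query results in order: no no no no maybe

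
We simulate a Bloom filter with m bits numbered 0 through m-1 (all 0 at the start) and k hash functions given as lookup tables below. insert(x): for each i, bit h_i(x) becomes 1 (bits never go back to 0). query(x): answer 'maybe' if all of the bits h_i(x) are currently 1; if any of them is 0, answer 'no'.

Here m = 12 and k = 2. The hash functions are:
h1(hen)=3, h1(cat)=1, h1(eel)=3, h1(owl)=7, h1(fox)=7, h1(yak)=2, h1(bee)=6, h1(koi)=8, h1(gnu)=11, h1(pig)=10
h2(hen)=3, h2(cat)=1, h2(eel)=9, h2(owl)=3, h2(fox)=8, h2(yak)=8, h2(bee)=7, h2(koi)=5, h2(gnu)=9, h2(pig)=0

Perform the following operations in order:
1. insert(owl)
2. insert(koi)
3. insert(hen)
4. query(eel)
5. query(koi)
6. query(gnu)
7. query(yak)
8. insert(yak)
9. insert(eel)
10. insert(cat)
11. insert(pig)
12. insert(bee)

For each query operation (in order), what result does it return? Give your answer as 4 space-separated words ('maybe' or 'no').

Answer: no maybe no no

Derivation:
Start: bits=000000000000
Op 1: insert owl -> sets bits 3 7 -> bits=000100010000
Op 2: insert koi -> sets bits 5 8 -> bits=000101011000
Op 3: insert hen -> sets bits 3 -> bits=000101011000
Op 4: query eel -> checks bit3=1, bit9=0 (has a 0) -> no
Op 5: query koi -> checks bit5=1, bit8=1 (all 1) -> maybe
Op 6: query gnu -> checks bit9=0, bit11=0 (has a 0) -> no
Op 7: query yak -> checks bit2=0, bit8=1 (has a 0) -> no
Op 8: insert yak -> sets bits 2 8 -> bits=001101011000
Op 9: insert eel -> sets bits 3 9 -> bits=001101011100
Op 10: insert cat -> sets bits 1 -> bits=011101011100
Op 11: insert pig -> sets bits 0 10 -> bits=111101011110
Op 12: insert bee -> sets bits 6 7 -> bits=111101111110
Query results in order: no maybe no no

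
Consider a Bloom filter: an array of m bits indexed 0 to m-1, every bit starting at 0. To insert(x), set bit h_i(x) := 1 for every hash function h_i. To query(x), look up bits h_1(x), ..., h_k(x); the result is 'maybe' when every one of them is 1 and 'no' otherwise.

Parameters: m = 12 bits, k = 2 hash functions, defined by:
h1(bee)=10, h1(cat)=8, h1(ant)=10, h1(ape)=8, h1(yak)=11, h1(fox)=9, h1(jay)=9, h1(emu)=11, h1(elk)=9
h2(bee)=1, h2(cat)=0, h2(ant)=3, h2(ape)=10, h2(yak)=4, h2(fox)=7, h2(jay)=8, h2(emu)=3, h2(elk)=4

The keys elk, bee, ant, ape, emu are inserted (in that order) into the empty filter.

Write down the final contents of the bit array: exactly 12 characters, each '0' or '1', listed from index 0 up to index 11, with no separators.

Answer: 010110001111

Derivation:
Start: bits=000000000000
After insert 'elk': sets bits 4 9 -> bits=000010000100
After insert 'bee': sets bits 1 10 -> bits=010010000110
After insert 'ant': sets bits 3 10 -> bits=010110000110
After insert 'ape': sets bits 8 10 -> bits=010110001110
After insert 'emu': sets bits 3 11 -> bits=010110001111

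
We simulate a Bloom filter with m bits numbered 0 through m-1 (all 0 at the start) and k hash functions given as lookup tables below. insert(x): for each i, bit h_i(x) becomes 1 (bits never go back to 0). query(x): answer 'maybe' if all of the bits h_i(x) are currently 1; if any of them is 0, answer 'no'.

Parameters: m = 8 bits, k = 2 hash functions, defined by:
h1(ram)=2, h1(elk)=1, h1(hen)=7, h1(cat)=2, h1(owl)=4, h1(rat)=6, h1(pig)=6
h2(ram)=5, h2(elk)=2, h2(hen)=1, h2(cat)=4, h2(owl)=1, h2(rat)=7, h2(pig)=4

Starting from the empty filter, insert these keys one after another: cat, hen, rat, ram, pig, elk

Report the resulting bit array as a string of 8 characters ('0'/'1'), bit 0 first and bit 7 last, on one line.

Answer: 01101111

Derivation:
Start: bits=00000000
After insert 'cat': sets bits 2 4 -> bits=00101000
After insert 'hen': sets bits 1 7 -> bits=01101001
After insert 'rat': sets bits 6 7 -> bits=01101011
After insert 'ram': sets bits 2 5 -> bits=01101111
After insert 'pig': sets bits 4 6 -> bits=01101111
After insert 'elk': sets bits 1 2 -> bits=01101111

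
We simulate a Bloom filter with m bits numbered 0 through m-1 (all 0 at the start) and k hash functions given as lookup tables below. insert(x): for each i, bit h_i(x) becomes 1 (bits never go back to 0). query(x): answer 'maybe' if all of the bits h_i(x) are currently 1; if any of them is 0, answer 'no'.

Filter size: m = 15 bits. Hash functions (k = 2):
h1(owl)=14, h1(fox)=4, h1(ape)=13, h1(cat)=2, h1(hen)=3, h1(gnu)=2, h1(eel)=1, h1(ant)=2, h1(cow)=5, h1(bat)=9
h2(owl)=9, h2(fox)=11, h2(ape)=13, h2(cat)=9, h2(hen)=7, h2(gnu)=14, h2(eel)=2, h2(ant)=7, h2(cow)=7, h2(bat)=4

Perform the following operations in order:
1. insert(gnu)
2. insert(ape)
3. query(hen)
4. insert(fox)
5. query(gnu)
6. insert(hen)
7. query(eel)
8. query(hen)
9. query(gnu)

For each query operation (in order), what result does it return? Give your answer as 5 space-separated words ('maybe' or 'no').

Start: bits=000000000000000
Op 1: insert gnu -> sets bits 2 14 -> bits=001000000000001
Op 2: insert ape -> sets bits 13 -> bits=001000000000011
Op 3: query hen -> checks bit3=0, bit7=0 (has a 0) -> no
Op 4: insert fox -> sets bits 4 11 -> bits=001010000001011
Op 5: query gnu -> checks bit2=1, bit14=1 (all 1) -> maybe
Op 6: insert hen -> sets bits 3 7 -> bits=001110010001011
Op 7: query eel -> checks bit1=0, bit2=1 (has a 0) -> no
Op 8: query hen -> checks bit3=1, bit7=1 (all 1) -> maybe
Op 9: query gnu -> checks bit2=1, bit14=1 (all 1) -> maybe
Query results in order: no maybe no maybe maybe

Answer: no maybe no maybe maybe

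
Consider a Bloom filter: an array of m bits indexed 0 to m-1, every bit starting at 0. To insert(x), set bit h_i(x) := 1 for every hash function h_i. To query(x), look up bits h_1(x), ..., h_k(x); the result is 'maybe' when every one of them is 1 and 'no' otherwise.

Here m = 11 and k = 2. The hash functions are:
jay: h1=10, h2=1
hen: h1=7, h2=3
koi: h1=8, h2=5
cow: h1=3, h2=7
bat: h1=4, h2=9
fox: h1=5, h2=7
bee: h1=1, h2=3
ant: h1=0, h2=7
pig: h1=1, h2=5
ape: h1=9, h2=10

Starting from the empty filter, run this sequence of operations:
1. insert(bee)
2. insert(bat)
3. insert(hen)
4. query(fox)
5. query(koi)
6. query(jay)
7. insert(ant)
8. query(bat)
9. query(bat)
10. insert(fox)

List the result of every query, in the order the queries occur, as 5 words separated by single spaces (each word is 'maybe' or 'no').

Answer: no no no maybe maybe

Derivation:
Start: bits=00000000000
Op 1: insert bee -> sets bits 1 3 -> bits=01010000000
Op 2: insert bat -> sets bits 4 9 -> bits=01011000010
Op 3: insert hen -> sets bits 3 7 -> bits=01011001010
Op 4: query fox -> checks bit5=0, bit7=1 (has a 0) -> no
Op 5: query koi -> checks bit5=0, bit8=0 (has a 0) -> no
Op 6: query jay -> checks bit1=1, bit10=0 (has a 0) -> no
Op 7: insert ant -> sets bits 0 7 -> bits=11011001010
Op 8: query bat -> checks bit4=1, bit9=1 (all 1) -> maybe
Op 9: query bat -> checks bit4=1, bit9=1 (all 1) -> maybe
Op 10: insert fox -> sets bits 5 7 -> bits=11011101010
Query results in order: no no no maybe maybe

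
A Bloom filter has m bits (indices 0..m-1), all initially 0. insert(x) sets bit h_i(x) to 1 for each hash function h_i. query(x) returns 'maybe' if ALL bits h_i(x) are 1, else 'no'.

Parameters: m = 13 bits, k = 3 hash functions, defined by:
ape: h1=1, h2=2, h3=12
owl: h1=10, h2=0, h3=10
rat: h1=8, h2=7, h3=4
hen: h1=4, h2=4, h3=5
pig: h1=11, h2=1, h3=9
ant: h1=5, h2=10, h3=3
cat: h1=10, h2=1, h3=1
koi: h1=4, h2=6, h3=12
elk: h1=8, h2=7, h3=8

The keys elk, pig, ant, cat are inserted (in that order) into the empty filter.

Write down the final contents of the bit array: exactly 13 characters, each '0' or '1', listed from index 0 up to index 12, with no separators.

Answer: 0101010111110

Derivation:
Start: bits=0000000000000
After insert 'elk': sets bits 7 8 -> bits=0000000110000
After insert 'pig': sets bits 1 9 11 -> bits=0100000111010
After insert 'ant': sets bits 3 5 10 -> bits=0101010111110
After insert 'cat': sets bits 1 10 -> bits=0101010111110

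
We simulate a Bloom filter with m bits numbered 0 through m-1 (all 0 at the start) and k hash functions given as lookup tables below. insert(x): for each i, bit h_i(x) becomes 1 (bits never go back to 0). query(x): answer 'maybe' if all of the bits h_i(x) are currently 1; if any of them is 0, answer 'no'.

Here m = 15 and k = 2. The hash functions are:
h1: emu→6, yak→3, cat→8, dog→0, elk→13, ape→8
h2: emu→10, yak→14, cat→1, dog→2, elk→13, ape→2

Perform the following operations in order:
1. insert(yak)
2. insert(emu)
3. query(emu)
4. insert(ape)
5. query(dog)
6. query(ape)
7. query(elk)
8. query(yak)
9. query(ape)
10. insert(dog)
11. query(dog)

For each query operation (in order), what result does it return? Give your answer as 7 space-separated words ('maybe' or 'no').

Answer: maybe no maybe no maybe maybe maybe

Derivation:
Start: bits=000000000000000
Op 1: insert yak -> sets bits 3 14 -> bits=000100000000001
Op 2: insert emu -> sets bits 6 10 -> bits=000100100010001
Op 3: query emu -> checks bit6=1, bit10=1 (all 1) -> maybe
Op 4: insert ape -> sets bits 2 8 -> bits=001100101010001
Op 5: query dog -> checks bit0=0, bit2=1 (has a 0) -> no
Op 6: query ape -> checks bit2=1, bit8=1 (all 1) -> maybe
Op 7: query elk -> checks bit13=0 (has a 0) -> no
Op 8: query yak -> checks bit3=1, bit14=1 (all 1) -> maybe
Op 9: query ape -> checks bit2=1, bit8=1 (all 1) -> maybe
Op 10: insert dog -> sets bits 0 2 -> bits=101100101010001
Op 11: query dog -> checks bit0=1, bit2=1 (all 1) -> maybe
Query results in order: maybe no maybe no maybe maybe maybe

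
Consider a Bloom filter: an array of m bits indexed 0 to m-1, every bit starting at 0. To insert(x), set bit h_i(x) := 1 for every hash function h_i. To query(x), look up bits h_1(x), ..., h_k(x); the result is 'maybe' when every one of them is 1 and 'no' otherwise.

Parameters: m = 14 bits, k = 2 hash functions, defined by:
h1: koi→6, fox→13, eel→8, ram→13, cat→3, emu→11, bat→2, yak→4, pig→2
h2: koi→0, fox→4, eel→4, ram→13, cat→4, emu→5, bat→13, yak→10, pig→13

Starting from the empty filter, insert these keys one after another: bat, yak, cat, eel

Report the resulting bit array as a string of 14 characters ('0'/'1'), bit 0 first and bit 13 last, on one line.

Answer: 00111000101001

Derivation:
Start: bits=00000000000000
After insert 'bat': sets bits 2 13 -> bits=00100000000001
After insert 'yak': sets bits 4 10 -> bits=00101000001001
After insert 'cat': sets bits 3 4 -> bits=00111000001001
After insert 'eel': sets bits 4 8 -> bits=00111000101001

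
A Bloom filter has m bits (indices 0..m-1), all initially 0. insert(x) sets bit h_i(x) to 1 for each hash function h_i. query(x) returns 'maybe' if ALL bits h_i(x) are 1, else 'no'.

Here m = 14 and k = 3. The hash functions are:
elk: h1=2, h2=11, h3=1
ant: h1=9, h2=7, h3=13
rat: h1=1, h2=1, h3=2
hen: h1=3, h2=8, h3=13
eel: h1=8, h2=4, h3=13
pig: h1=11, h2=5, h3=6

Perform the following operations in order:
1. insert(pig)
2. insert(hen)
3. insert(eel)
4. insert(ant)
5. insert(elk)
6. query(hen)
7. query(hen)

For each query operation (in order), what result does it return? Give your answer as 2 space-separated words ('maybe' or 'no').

Answer: maybe maybe

Derivation:
Start: bits=00000000000000
Op 1: insert pig -> sets bits 5 6 11 -> bits=00000110000100
Op 2: insert hen -> sets bits 3 8 13 -> bits=00010110100101
Op 3: insert eel -> sets bits 4 8 13 -> bits=00011110100101
Op 4: insert ant -> sets bits 7 9 13 -> bits=00011111110101
Op 5: insert elk -> sets bits 1 2 11 -> bits=01111111110101
Op 6: query hen -> checks bit3=1, bit8=1, bit13=1 (all 1) -> maybe
Op 7: query hen -> checks bit3=1, bit8=1, bit13=1 (all 1) -> maybe
Query results in order: maybe maybe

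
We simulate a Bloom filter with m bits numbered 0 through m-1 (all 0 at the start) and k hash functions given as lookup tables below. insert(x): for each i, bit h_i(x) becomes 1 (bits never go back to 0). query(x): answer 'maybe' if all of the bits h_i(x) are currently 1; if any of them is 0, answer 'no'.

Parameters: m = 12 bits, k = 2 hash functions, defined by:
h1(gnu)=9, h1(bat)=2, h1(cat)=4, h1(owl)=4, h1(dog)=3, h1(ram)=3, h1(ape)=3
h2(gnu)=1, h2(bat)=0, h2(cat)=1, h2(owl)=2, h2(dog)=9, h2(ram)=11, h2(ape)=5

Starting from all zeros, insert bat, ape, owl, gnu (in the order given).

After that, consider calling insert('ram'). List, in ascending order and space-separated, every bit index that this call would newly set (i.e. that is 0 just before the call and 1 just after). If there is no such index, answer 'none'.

Answer: 11

Derivation:
Start: bits=000000000000
After insert 'bat': sets bits 0 2 -> bits=101000000000
After insert 'ape': sets bits 3 5 -> bits=101101000000
After insert 'owl': sets bits 2 4 -> bits=101111000000
After insert 'gnu': sets bits 1 9 -> bits=111111000100
insert 'ram' would touch bits 3 11; currently bit3=1, bit11=0
Bits that are 0 among those (would change 0->1): 11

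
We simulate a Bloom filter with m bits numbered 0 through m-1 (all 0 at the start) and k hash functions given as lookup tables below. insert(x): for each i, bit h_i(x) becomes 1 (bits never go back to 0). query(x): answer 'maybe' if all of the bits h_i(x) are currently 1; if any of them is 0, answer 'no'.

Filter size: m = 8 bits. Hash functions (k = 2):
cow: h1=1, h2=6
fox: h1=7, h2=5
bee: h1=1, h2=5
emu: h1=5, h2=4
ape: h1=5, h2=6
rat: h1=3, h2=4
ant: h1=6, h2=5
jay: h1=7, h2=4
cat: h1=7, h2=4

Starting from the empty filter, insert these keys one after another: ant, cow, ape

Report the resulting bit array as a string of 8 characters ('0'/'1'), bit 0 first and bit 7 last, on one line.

Answer: 01000110

Derivation:
Start: bits=00000000
After insert 'ant': sets bits 5 6 -> bits=00000110
After insert 'cow': sets bits 1 6 -> bits=01000110
After insert 'ape': sets bits 5 6 -> bits=01000110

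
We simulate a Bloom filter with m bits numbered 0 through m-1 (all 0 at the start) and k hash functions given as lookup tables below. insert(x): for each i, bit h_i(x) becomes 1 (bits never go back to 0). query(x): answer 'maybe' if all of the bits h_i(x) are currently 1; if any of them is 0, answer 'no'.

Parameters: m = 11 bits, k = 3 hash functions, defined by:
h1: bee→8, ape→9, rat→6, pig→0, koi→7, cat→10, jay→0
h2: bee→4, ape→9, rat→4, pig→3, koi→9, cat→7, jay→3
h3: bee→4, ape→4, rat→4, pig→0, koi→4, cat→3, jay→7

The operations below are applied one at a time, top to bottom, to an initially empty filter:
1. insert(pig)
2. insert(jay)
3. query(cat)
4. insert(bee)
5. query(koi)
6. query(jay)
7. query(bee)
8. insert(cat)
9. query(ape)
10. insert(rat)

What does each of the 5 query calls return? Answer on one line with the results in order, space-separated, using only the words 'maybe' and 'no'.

Answer: no no maybe maybe no

Derivation:
Start: bits=00000000000
Op 1: insert pig -> sets bits 0 3 -> bits=10010000000
Op 2: insert jay -> sets bits 0 3 7 -> bits=10010001000
Op 3: query cat -> checks bit3=1, bit7=1, bit10=0 (has a 0) -> no
Op 4: insert bee -> sets bits 4 8 -> bits=10011001100
Op 5: query koi -> checks bit4=1, bit7=1, bit9=0 (has a 0) -> no
Op 6: query jay -> checks bit0=1, bit3=1, bit7=1 (all 1) -> maybe
Op 7: query bee -> checks bit4=1, bit8=1 (all 1) -> maybe
Op 8: insert cat -> sets bits 3 7 10 -> bits=10011001101
Op 9: query ape -> checks bit4=1, bit9=0 (has a 0) -> no
Op 10: insert rat -> sets bits 4 6 -> bits=10011011101
Query results in order: no no maybe maybe no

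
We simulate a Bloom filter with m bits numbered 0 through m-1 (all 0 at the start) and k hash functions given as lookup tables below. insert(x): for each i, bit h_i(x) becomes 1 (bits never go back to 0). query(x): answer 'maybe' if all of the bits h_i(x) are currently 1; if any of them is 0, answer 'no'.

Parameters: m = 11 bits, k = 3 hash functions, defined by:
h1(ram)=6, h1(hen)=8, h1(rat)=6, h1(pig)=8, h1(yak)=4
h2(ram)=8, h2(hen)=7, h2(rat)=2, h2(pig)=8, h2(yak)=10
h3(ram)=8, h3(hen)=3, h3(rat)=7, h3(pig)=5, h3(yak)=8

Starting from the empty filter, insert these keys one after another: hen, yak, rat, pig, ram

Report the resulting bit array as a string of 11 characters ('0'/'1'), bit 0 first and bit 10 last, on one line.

Start: bits=00000000000
After insert 'hen': sets bits 3 7 8 -> bits=00010001100
After insert 'yak': sets bits 4 8 10 -> bits=00011001101
After insert 'rat': sets bits 2 6 7 -> bits=00111011101
After insert 'pig': sets bits 5 8 -> bits=00111111101
After insert 'ram': sets bits 6 8 -> bits=00111111101

Answer: 00111111101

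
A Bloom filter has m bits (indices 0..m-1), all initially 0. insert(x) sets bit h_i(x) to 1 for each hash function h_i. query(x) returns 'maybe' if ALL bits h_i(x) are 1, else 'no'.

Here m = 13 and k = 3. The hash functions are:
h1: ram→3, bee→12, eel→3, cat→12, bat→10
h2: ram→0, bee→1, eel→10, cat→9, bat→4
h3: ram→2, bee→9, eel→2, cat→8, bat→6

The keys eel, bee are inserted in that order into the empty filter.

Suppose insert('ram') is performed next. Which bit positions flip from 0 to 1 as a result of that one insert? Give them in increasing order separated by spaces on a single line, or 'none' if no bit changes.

Start: bits=0000000000000
After insert 'eel': sets bits 2 3 10 -> bits=0011000000100
After insert 'bee': sets bits 1 9 12 -> bits=0111000001101
insert 'ram' would touch bits 0 2 3; currently bit0=0, bit2=1, bit3=1
Bits that are 0 among those (would change 0->1): 0

Answer: 0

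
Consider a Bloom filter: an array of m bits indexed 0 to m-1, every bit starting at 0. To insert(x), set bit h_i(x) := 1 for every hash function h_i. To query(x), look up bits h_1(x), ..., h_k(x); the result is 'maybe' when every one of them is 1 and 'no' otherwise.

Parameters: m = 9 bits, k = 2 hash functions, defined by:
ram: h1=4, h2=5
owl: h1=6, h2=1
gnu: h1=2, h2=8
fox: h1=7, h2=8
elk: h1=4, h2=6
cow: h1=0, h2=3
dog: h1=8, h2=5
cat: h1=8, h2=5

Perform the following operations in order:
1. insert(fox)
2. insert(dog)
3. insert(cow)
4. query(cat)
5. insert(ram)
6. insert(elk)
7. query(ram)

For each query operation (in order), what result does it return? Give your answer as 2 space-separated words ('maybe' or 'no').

Answer: maybe maybe

Derivation:
Start: bits=000000000
Op 1: insert fox -> sets bits 7 8 -> bits=000000011
Op 2: insert dog -> sets bits 5 8 -> bits=000001011
Op 3: insert cow -> sets bits 0 3 -> bits=100101011
Op 4: query cat -> checks bit5=1, bit8=1 (all 1) -> maybe
Op 5: insert ram -> sets bits 4 5 -> bits=100111011
Op 6: insert elk -> sets bits 4 6 -> bits=100111111
Op 7: query ram -> checks bit4=1, bit5=1 (all 1) -> maybe
Query results in order: maybe maybe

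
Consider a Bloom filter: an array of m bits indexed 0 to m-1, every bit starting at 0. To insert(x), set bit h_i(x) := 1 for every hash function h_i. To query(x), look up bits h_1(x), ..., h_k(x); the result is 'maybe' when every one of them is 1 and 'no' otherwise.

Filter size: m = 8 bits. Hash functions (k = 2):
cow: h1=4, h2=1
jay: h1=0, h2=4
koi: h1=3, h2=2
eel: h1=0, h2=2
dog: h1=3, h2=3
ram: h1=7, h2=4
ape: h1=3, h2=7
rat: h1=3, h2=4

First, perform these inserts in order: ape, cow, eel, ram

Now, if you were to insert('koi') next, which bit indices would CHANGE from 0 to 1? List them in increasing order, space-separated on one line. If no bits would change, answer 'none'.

Start: bits=00000000
After insert 'ape': sets bits 3 7 -> bits=00010001
After insert 'cow': sets bits 1 4 -> bits=01011001
After insert 'eel': sets bits 0 2 -> bits=11111001
After insert 'ram': sets bits 4 7 -> bits=11111001
insert 'koi' would touch bits 2 3; currently bit2=1, bit3=1
Bits that are 0 among those (would change 0->1): none

Answer: none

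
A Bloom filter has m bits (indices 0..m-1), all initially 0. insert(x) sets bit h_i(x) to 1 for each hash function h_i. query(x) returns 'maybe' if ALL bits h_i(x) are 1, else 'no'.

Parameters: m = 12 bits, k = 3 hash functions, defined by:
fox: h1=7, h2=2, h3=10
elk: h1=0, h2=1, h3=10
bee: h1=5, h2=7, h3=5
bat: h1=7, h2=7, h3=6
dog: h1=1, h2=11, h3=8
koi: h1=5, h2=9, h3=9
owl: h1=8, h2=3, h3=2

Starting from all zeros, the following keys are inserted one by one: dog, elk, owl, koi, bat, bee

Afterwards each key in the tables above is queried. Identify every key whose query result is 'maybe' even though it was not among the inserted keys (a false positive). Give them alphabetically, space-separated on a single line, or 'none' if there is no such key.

Start: bits=000000000000
After insert 'dog': sets bits 1 8 11 -> bits=010000001001
After insert 'elk': sets bits 0 1 10 -> bits=110000001011
After insert 'owl': sets bits 2 3 8 -> bits=111100001011
After insert 'koi': sets bits 5 9 -> bits=111101001111
After insert 'bat': sets bits 6 7 -> bits=111101111111
After insert 'bee': sets bits 5 7 -> bits=111101111111
Not inserted: fox — query each against bits=111101111111:
query fox: checks bit2=1, bit7=1, bit10=1 (all 1) -> maybe => FALSE POSITIVE
False positives (alphabetical): fox

Answer: fox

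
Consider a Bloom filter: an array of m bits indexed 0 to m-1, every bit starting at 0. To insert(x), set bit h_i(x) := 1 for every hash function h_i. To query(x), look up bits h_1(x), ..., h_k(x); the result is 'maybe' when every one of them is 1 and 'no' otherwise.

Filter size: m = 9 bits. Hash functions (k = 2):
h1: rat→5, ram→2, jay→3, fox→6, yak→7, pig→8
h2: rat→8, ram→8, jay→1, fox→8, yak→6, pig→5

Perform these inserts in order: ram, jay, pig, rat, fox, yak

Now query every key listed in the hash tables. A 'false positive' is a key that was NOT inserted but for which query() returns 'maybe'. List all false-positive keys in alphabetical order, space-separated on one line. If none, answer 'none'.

Start: bits=000000000
After insert 'ram': sets bits 2 8 -> bits=001000001
After insert 'jay': sets bits 1 3 -> bits=011100001
After insert 'pig': sets bits 5 8 -> bits=011101001
After insert 'rat': sets bits 5 8 -> bits=011101001
After insert 'fox': sets bits 6 8 -> bits=011101101
After insert 'yak': sets bits 6 7 -> bits=011101111
Not inserted: (none) — query each against bits=011101111:
False positives (alphabetical): none

Answer: none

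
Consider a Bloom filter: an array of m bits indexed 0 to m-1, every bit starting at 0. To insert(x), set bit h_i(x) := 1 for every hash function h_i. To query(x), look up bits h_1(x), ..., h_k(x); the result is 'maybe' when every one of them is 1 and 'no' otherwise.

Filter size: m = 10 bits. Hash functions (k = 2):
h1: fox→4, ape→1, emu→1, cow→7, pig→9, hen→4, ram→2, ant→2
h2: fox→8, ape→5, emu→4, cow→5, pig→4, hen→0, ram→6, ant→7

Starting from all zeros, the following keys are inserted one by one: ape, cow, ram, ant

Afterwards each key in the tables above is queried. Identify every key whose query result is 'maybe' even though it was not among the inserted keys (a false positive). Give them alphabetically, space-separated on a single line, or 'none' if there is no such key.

Answer: none

Derivation:
Start: bits=0000000000
After insert 'ape': sets bits 1 5 -> bits=0100010000
After insert 'cow': sets bits 5 7 -> bits=0100010100
After insert 'ram': sets bits 2 6 -> bits=0110011100
After insert 'ant': sets bits 2 7 -> bits=0110011100
Not inserted: emu fox hen pig — query each against bits=0110011100:
query emu: checks bit1=1, bit4=0 (has a 0) -> no => not a false positive
query fox: checks bit4=0, bit8=0 (has a 0) -> no => not a false positive
query hen: checks bit0=0, bit4=0 (has a 0) -> no => not a false positive
query pig: checks bit4=0, bit9=0 (has a 0) -> no => not a false positive
False positives (alphabetical): none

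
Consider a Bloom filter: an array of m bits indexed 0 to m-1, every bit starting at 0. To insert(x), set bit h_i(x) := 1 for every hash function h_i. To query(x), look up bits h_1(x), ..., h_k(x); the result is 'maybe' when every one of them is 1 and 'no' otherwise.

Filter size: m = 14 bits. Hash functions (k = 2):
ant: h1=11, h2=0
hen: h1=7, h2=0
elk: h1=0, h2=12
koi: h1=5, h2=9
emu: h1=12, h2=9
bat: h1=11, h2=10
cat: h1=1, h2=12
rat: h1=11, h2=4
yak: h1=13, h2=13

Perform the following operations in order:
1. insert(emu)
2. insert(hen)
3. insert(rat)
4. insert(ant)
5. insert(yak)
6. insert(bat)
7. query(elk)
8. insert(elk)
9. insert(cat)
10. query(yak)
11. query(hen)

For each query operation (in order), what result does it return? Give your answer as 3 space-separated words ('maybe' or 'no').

Start: bits=00000000000000
Op 1: insert emu -> sets bits 9 12 -> bits=00000000010010
Op 2: insert hen -> sets bits 0 7 -> bits=10000001010010
Op 3: insert rat -> sets bits 4 11 -> bits=10001001010110
Op 4: insert ant -> sets bits 0 11 -> bits=10001001010110
Op 5: insert yak -> sets bits 13 -> bits=10001001010111
Op 6: insert bat -> sets bits 10 11 -> bits=10001001011111
Op 7: query elk -> checks bit0=1, bit12=1 (all 1) -> maybe
Op 8: insert elk -> sets bits 0 12 -> bits=10001001011111
Op 9: insert cat -> sets bits 1 12 -> bits=11001001011111
Op 10: query yak -> checks bit13=1 (all 1) -> maybe
Op 11: query hen -> checks bit0=1, bit7=1 (all 1) -> maybe
Query results in order: maybe maybe maybe

Answer: maybe maybe maybe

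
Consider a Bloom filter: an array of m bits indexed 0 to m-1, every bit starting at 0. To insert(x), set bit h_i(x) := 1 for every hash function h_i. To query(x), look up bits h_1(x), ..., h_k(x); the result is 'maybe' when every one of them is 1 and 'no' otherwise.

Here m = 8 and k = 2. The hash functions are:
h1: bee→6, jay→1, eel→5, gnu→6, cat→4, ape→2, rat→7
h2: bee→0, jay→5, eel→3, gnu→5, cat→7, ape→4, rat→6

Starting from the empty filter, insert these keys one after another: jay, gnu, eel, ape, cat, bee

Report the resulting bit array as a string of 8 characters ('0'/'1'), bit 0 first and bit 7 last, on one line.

Start: bits=00000000
After insert 'jay': sets bits 1 5 -> bits=01000100
After insert 'gnu': sets bits 5 6 -> bits=01000110
After insert 'eel': sets bits 3 5 -> bits=01010110
After insert 'ape': sets bits 2 4 -> bits=01111110
After insert 'cat': sets bits 4 7 -> bits=01111111
After insert 'bee': sets bits 0 6 -> bits=11111111

Answer: 11111111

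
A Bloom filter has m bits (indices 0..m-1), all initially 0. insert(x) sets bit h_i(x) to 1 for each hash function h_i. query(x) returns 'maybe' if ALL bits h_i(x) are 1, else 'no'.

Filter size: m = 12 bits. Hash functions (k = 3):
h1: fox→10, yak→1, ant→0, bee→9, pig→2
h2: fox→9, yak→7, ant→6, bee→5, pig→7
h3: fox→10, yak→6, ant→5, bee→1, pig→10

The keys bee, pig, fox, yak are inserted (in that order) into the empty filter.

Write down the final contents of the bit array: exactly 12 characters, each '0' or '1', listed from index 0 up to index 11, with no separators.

Start: bits=000000000000
After insert 'bee': sets bits 1 5 9 -> bits=010001000100
After insert 'pig': sets bits 2 7 10 -> bits=011001010110
After insert 'fox': sets bits 9 10 -> bits=011001010110
After insert 'yak': sets bits 1 6 7 -> bits=011001110110

Answer: 011001110110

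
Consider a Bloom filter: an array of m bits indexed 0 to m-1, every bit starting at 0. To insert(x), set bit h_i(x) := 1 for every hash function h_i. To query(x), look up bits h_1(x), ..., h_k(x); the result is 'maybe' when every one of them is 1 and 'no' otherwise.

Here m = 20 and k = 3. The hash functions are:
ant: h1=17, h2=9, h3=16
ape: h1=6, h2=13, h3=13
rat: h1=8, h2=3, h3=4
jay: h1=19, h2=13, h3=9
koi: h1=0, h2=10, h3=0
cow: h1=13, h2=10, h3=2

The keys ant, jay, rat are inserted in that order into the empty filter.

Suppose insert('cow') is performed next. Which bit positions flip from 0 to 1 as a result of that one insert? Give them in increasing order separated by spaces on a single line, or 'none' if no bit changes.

Start: bits=00000000000000000000
After insert 'ant': sets bits 9 16 17 -> bits=00000000010000001100
After insert 'jay': sets bits 9 13 19 -> bits=00000000010001001101
After insert 'rat': sets bits 3 4 8 -> bits=00011000110001001101
insert 'cow' would touch bits 2 10 13; currently bit2=0, bit10=0, bit13=1
Bits that are 0 among those (would change 0->1): 2 10

Answer: 2 10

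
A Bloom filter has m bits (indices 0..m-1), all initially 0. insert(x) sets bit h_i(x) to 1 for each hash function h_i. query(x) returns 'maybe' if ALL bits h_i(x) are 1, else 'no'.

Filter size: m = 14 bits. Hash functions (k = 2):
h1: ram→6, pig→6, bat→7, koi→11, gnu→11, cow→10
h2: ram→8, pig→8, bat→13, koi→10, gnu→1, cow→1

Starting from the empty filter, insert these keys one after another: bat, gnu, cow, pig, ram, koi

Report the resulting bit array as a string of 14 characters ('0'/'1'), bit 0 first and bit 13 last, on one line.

Start: bits=00000000000000
After insert 'bat': sets bits 7 13 -> bits=00000001000001
After insert 'gnu': sets bits 1 11 -> bits=01000001000101
After insert 'cow': sets bits 1 10 -> bits=01000001001101
After insert 'pig': sets bits 6 8 -> bits=01000011101101
After insert 'ram': sets bits 6 8 -> bits=01000011101101
After insert 'koi': sets bits 10 11 -> bits=01000011101101

Answer: 01000011101101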